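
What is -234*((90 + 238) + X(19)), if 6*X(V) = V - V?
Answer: -76752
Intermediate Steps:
X(V) = 0 (X(V) = (V - V)/6 = (1/6)*0 = 0)
-234*((90 + 238) + X(19)) = -234*((90 + 238) + 0) = -234*(328 + 0) = -234*328 = -76752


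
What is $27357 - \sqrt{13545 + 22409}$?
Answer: $27357 - \sqrt{35954} \approx 27167.0$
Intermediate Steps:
$27357 - \sqrt{13545 + 22409} = 27357 - \sqrt{35954}$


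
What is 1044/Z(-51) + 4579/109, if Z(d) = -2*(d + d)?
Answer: 87326/1853 ≈ 47.127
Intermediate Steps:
Z(d) = -4*d
1044/Z(-51) + 4579/109 = 1044/((-4*(-51))) + 4579/109 = 1044/204 + 4579*(1/109) = 1044*(1/204) + 4579/109 = 87/17 + 4579/109 = 87326/1853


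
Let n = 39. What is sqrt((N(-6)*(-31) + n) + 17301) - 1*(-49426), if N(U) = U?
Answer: 49426 + sqrt(17526) ≈ 49558.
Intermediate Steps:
sqrt((N(-6)*(-31) + n) + 17301) - 1*(-49426) = sqrt((-6*(-31) + 39) + 17301) - 1*(-49426) = sqrt((186 + 39) + 17301) + 49426 = sqrt(225 + 17301) + 49426 = sqrt(17526) + 49426 = 49426 + sqrt(17526)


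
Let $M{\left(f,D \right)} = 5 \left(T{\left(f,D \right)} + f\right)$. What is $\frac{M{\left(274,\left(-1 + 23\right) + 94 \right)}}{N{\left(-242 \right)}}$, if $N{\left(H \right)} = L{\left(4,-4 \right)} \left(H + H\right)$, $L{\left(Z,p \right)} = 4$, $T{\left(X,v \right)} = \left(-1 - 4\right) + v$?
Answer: $- \frac{175}{176} \approx -0.99432$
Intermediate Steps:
$T{\left(X,v \right)} = -5 + v$ ($T{\left(X,v \right)} = \left(-1 - 4\right) + v = -5 + v$)
$M{\left(f,D \right)} = -25 + 5 D + 5 f$ ($M{\left(f,D \right)} = 5 \left(\left(-5 + D\right) + f\right) = 5 \left(-5 + D + f\right) = -25 + 5 D + 5 f$)
$N{\left(H \right)} = 8 H$ ($N{\left(H \right)} = 4 \left(H + H\right) = 4 \cdot 2 H = 8 H$)
$\frac{M{\left(274,\left(-1 + 23\right) + 94 \right)}}{N{\left(-242 \right)}} = \frac{-25 + 5 \left(\left(-1 + 23\right) + 94\right) + 5 \cdot 274}{8 \left(-242\right)} = \frac{-25 + 5 \left(22 + 94\right) + 1370}{-1936} = \left(-25 + 5 \cdot 116 + 1370\right) \left(- \frac{1}{1936}\right) = \left(-25 + 580 + 1370\right) \left(- \frac{1}{1936}\right) = 1925 \left(- \frac{1}{1936}\right) = - \frac{175}{176}$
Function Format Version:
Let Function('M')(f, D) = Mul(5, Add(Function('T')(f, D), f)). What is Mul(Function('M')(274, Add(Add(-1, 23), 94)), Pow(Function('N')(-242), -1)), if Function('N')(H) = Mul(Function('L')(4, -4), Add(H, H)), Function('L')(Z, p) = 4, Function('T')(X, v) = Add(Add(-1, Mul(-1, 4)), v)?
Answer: Rational(-175, 176) ≈ -0.99432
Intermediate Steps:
Function('T')(X, v) = Add(-5, v) (Function('T')(X, v) = Add(Add(-1, -4), v) = Add(-5, v))
Function('M')(f, D) = Add(-25, Mul(5, D), Mul(5, f)) (Function('M')(f, D) = Mul(5, Add(Add(-5, D), f)) = Mul(5, Add(-5, D, f)) = Add(-25, Mul(5, D), Mul(5, f)))
Function('N')(H) = Mul(8, H) (Function('N')(H) = Mul(4, Add(H, H)) = Mul(4, Mul(2, H)) = Mul(8, H))
Mul(Function('M')(274, Add(Add(-1, 23), 94)), Pow(Function('N')(-242), -1)) = Mul(Add(-25, Mul(5, Add(Add(-1, 23), 94)), Mul(5, 274)), Pow(Mul(8, -242), -1)) = Mul(Add(-25, Mul(5, Add(22, 94)), 1370), Pow(-1936, -1)) = Mul(Add(-25, Mul(5, 116), 1370), Rational(-1, 1936)) = Mul(Add(-25, 580, 1370), Rational(-1, 1936)) = Mul(1925, Rational(-1, 1936)) = Rational(-175, 176)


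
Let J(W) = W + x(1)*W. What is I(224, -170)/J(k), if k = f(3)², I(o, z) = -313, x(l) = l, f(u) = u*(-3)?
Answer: -313/162 ≈ -1.9321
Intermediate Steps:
f(u) = -3*u
k = 81 (k = (-3*3)² = (-9)² = 81)
J(W) = 2*W (J(W) = W + 1*W = W + W = 2*W)
I(224, -170)/J(k) = -313/(2*81) = -313/162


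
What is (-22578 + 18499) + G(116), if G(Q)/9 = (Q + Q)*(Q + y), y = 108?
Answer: 463633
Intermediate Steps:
G(Q) = 18*Q*(108 + Q) (G(Q) = 9*((Q + Q)*(Q + 108)) = 9*((2*Q)*(108 + Q)) = 9*(2*Q*(108 + Q)) = 18*Q*(108 + Q))
(-22578 + 18499) + G(116) = (-22578 + 18499) + 18*116*(108 + 116) = -4079 + 18*116*224 = -4079 + 467712 = 463633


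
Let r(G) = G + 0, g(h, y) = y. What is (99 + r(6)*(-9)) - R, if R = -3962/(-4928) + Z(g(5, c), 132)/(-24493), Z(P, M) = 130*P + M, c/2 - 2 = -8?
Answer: 54362135/1231648 ≈ 44.138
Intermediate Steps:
c = -12 (c = 4 + 2*(-8) = 4 - 16 = -12)
Z(P, M) = M + 130*P
R = 1062025/1231648 (R = -3962/(-4928) + (132 + 130*(-12))/(-24493) = -3962*(-1/4928) + (132 - 1560)*(-1/24493) = 283/352 - 1428*(-1/24493) = 283/352 + 204/3499 = 1062025/1231648 ≈ 0.86228)
r(G) = G
(99 + r(6)*(-9)) - R = (99 + 6*(-9)) - 1*1062025/1231648 = (99 - 54) - 1062025/1231648 = 45 - 1062025/1231648 = 54362135/1231648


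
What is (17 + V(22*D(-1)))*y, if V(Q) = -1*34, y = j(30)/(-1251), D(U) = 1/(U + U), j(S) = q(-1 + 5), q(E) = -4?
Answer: -68/1251 ≈ -0.054357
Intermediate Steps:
j(S) = -4
D(U) = 1/(2*U)
y = 4/1251 (y = -4/(-1251) = -4*(-1/1251) = 4/1251 ≈ 0.0031974)
V(Q) = -34
(17 + V(22*D(-1)))*y = (17 - 34)*(4/1251) = -17*4/1251 = -68/1251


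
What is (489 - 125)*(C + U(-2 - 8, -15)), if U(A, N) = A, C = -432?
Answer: -160888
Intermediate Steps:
(489 - 125)*(C + U(-2 - 8, -15)) = (489 - 125)*(-432 + (-2 - 8)) = 364*(-432 - 10) = 364*(-442) = -160888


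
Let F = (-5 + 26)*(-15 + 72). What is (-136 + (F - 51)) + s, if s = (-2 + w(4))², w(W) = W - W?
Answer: 1014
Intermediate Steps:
w(W) = 0
F = 1197 (F = 21*57 = 1197)
s = 4 (s = (-2 + 0)² = (-2)² = 4)
(-136 + (F - 51)) + s = (-136 + (1197 - 51)) + 4 = (-136 + 1146) + 4 = 1010 + 4 = 1014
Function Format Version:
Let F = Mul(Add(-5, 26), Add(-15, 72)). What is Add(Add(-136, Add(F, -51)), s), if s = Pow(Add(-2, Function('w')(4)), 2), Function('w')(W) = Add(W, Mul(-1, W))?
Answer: 1014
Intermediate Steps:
Function('w')(W) = 0
F = 1197 (F = Mul(21, 57) = 1197)
s = 4 (s = Pow(Add(-2, 0), 2) = Pow(-2, 2) = 4)
Add(Add(-136, Add(F, -51)), s) = Add(Add(-136, Add(1197, -51)), 4) = Add(Add(-136, 1146), 4) = Add(1010, 4) = 1014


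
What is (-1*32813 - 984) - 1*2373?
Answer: -36170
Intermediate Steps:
(-1*32813 - 984) - 1*2373 = (-32813 - 984) - 2373 = -33797 - 2373 = -36170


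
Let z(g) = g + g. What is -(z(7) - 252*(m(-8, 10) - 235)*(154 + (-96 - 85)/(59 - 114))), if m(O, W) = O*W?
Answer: -137343430/11 ≈ -1.2486e+7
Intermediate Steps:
z(g) = 2*g
-(z(7) - 252*(m(-8, 10) - 235)*(154 + (-96 - 85)/(59 - 114))) = -(2*7 - 252*(-8*10 - 235)*(154 + (-96 - 85)/(59 - 114))) = -(14 - 252*(-80 - 235)*(154 - 181/(-55))) = -(14 - (-79380)*(154 - 181*(-1/55))) = -(14 - (-79380)*(154 + 181/55)) = -(14 - (-79380)*8651/55) = -(14 - 252*(-545013/11)) = -(14 + 137343276/11) = -1*137343430/11 = -137343430/11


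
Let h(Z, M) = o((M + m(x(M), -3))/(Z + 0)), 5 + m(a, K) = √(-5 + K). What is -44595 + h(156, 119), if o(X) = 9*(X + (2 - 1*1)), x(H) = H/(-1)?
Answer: -1159065/26 + 3*I*√2/26 ≈ -44579.0 + 0.16318*I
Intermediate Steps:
x(H) = -H (x(H) = H*(-1) = -H)
m(a, K) = -5 + √(-5 + K)
o(X) = 9 + 9*X (o(X) = 9*(X + (2 - 1)) = 9*(X + 1) = 9*(1 + X) = 9 + 9*X)
h(Z, M) = 9 + 9*(-5 + M + 2*I*√2)/Z (h(Z, M) = 9 + 9*((M + (-5 + √(-5 - 3)))/(Z + 0)) = 9 + 9*((M + (-5 + √(-8)))/Z) = 9 + 9*((M + (-5 + 2*I*√2))/Z) = 9 + 9*((-5 + M + 2*I*√2)/Z) = 9 + 9*(-5 + M + 2*I*√2)/Z)
-44595 + h(156, 119) = -44595 + 9*(-5 + 119 + 156 + 2*I*√2)/156 = -44595 + 9*(1/156)*(270 + 2*I*√2) = -44595 + (405/26 + 3*I*√2/26) = -1159065/26 + 3*I*√2/26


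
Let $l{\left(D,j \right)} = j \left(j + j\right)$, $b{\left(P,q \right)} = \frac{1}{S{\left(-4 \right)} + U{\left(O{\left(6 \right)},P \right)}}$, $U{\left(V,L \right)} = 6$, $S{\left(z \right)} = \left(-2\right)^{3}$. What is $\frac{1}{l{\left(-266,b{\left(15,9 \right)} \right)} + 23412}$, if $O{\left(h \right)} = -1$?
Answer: $\frac{2}{46825} \approx 4.2712 \cdot 10^{-5}$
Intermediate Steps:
$S{\left(z \right)} = -8$
$b{\left(P,q \right)} = - \frac{1}{2}$ ($b{\left(P,q \right)} = \frac{1}{-8 + 6} = \frac{1}{-2} = - \frac{1}{2}$)
$l{\left(D,j \right)} = 2 j^{2}$ ($l{\left(D,j \right)} = j 2 j = 2 j^{2}$)
$\frac{1}{l{\left(-266,b{\left(15,9 \right)} \right)} + 23412} = \frac{1}{2 \left(- \frac{1}{2}\right)^{2} + 23412} = \frac{1}{2 \cdot \frac{1}{4} + 23412} = \frac{1}{\frac{1}{2} + 23412} = \frac{1}{\frac{46825}{2}} = \frac{2}{46825}$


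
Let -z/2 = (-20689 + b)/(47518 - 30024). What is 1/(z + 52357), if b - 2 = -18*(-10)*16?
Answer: 8747/457984486 ≈ 1.9099e-5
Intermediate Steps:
b = 2882 (b = 2 - 18*(-10)*16 = 2 + 180*16 = 2 + 2880 = 2882)
z = 17807/8747 (z = -2*(-20689 + 2882)/(47518 - 30024) = -(-35614)/17494 = -2*(-17807/17494) = 17807/8747 ≈ 2.0358)
1/(z + 52357) = 1/(17807/8747 + 52357) = 1/(457984486/8747) = 8747/457984486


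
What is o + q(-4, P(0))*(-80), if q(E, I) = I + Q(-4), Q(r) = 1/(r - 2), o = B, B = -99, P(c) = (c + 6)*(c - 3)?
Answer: 4063/3 ≈ 1354.3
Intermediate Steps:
P(c) = (-3 + c)*(6 + c) (P(c) = (6 + c)*(-3 + c) = (-3 + c)*(6 + c))
o = -99
Q(r) = 1/(-2 + r)
q(E, I) = -⅙ + I (q(E, I) = I + 1/(-2 - 4) = I + 1/(-6) = I - ⅙ = -⅙ + I)
o + q(-4, P(0))*(-80) = -99 + (-⅙ + (-18 + 0² + 3*0))*(-80) = -99 + (-⅙ + (-18 + 0 + 0))*(-80) = -99 + (-⅙ - 18)*(-80) = -99 - 109/6*(-80) = -99 + 4360/3 = 4063/3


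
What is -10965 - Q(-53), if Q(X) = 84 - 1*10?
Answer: -11039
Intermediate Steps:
Q(X) = 74 (Q(X) = 84 - 10 = 74)
-10965 - Q(-53) = -10965 - 1*74 = -10965 - 74 = -11039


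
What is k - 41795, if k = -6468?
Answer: -48263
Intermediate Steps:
k - 41795 = -6468 - 41795 = -48263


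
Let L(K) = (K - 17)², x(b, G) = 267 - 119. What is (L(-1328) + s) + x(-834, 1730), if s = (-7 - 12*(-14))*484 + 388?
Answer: 1887485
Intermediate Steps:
x(b, G) = 148
L(K) = (-17 + K)²
s = 78312 (s = (-7 + 168)*484 + 388 = 161*484 + 388 = 77924 + 388 = 78312)
(L(-1328) + s) + x(-834, 1730) = ((-17 - 1328)² + 78312) + 148 = ((-1345)² + 78312) + 148 = (1809025 + 78312) + 148 = 1887337 + 148 = 1887485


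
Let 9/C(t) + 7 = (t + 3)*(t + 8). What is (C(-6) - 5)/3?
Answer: -74/39 ≈ -1.8974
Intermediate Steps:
C(t) = 9/(-7 + (3 + t)*(8 + t)) (C(t) = 9/(-7 + (t + 3)*(t + 8)) = 9/(-7 + (3 + t)*(8 + t)))
(C(-6) - 5)/3 = (9/(17 + (-6)**2 + 11*(-6)) - 5)/3 = (9/(17 + 36 - 66) - 5)*(1/3) = (9/(-13) - 5)*(1/3) = (9*(-1/13) - 5)*(1/3) = (-9/13 - 5)*(1/3) = -74/13*1/3 = -74/39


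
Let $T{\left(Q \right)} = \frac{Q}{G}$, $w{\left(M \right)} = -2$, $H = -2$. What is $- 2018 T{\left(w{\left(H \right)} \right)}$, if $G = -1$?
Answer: $-4036$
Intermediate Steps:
$T{\left(Q \right)} = - Q$ ($T{\left(Q \right)} = \frac{Q}{-1} = Q \left(-1\right) = - Q$)
$- 2018 T{\left(w{\left(H \right)} \right)} = - 2018 \left(\left(-1\right) \left(-2\right)\right) = \left(-2018\right) 2 = -4036$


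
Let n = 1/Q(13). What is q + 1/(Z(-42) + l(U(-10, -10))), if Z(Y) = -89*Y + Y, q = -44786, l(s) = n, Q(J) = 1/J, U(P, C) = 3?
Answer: -166111273/3709 ≈ -44786.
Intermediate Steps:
n = 13 (n = 1/(1/13) = 13)
l(s) = 13
Z(Y) = -88*Y
q + 1/(Z(-42) + l(U(-10, -10))) = -44786 + 1/(-88*(-42) + 13) = -44786 + 1/(3696 + 13) = -44786 + 1/3709 = -166111273/3709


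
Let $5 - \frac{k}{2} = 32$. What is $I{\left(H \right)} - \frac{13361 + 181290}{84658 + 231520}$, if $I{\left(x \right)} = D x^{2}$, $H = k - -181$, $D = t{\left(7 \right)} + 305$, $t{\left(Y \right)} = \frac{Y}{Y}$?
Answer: $\frac{1560488103721}{316178} \approx 4.9355 \cdot 10^{6}$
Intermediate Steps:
$t{\left(Y \right)} = 1$
$k = -54$ ($k = 10 - 64 = -54$)
$D = 306$ ($D = 1 + 305 = 306$)
$H = 127$ ($H = -54 - -181 = -54 + 181 = 127$)
$I{\left(x \right)} = 306 x^{2}$
$I{\left(H \right)} - \frac{13361 + 181290}{84658 + 231520} = 306 \cdot 127^{2} - \frac{13361 + 181290}{84658 + 231520} = 306 \cdot 16129 - \frac{194651}{316178} = 4935474 - 194651 \cdot \frac{1}{316178} = 4935474 - \frac{194651}{316178} = \frac{1560488103721}{316178}$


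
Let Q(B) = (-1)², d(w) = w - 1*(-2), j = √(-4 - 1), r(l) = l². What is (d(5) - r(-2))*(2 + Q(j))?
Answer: 9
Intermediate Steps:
j = I*√5 (j = √(-5) = I*√5 ≈ 2.2361*I)
d(w) = 2 + w (d(w) = w + 2 = 2 + w)
Q(B) = 1
(d(5) - r(-2))*(2 + Q(j)) = ((2 + 5) - 1*(-2)²)*(2 + 1) = (7 - 1*4)*3 = (7 - 4)*3 = 3*3 = 9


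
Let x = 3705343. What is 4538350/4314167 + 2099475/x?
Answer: 25873629166375/15985468494281 ≈ 1.6186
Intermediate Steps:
4538350/4314167 + 2099475/x = 4538350/4314167 + 2099475/3705343 = 25873629166375/15985468494281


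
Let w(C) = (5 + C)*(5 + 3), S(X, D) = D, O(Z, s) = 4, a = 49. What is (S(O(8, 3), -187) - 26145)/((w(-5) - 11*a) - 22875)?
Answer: 13166/11707 ≈ 1.1246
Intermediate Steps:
w(C) = 40 + 8*C (w(C) = (5 + C)*8 = 40 + 8*C)
(S(O(8, 3), -187) - 26145)/((w(-5) - 11*a) - 22875) = (-187 - 26145)/(((40 + 8*(-5)) - 11*49) - 22875) = -26332/(((40 - 40) - 539) - 22875) = -26332/((0 - 539) - 22875) = -26332/(-539 - 22875) = -26332/(-23414) = -26332*(-1/23414) = 13166/11707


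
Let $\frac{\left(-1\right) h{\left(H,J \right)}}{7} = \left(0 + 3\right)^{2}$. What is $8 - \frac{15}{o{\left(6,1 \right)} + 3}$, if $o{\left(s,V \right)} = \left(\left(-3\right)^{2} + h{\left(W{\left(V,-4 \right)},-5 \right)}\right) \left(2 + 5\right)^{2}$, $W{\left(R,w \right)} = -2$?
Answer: $\frac{7053}{881} \approx 8.0057$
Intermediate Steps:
$h{\left(H,J \right)} = -63$ ($h{\left(H,J \right)} = - 7 \left(0 + 3\right)^{2} = - 7 \cdot 3^{2} = \left(-7\right) 9 = -63$)
$o{\left(s,V \right)} = -2646$ ($o{\left(s,V \right)} = \left(\left(-3\right)^{2} - 63\right) \left(2 + 5\right)^{2} = \left(9 - 63\right) 7^{2} = \left(-54\right) 49 = -2646$)
$8 - \frac{15}{o{\left(6,1 \right)} + 3} = 8 - \frac{15}{-2646 + 3} = 8 - \frac{15}{-2643} = 8 - - \frac{5}{881} = 8 + \frac{5}{881} = \frac{7053}{881}$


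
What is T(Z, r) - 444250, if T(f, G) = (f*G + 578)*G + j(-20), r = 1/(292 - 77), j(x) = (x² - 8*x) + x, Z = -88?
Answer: -20510370568/46225 ≈ -4.4371e+5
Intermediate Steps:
j(x) = x² - 7*x
r = 1/215 ≈ 0.0046512
T(f, G) = 540 + G*(578 + G*f) (T(f, G) = (f*G + 578)*G - 20*(-7 - 20) = (G*f + 578)*G - 20*(-27) = (578 + G*f)*G + 540 = G*(578 + G*f) + 540 = 540 + G*(578 + G*f))
T(Z, r) - 444250 = (540 + 578*(1/215) - 88*(1/215)²) - 444250 = (540 + 578/215 - 88*1/46225) - 444250 = (540 + 578/215 - 88/46225) - 444250 = 25085682/46225 - 444250 = -20510370568/46225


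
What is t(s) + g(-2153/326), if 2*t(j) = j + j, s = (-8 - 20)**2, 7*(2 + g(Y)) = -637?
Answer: 691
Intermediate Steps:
g(Y) = -93 (g(Y) = -2 + (1/7)*(-637) = -2 - 91 = -93)
s = 784 (s = (-28)**2 = 784)
t(j) = j (t(j) = (j + j)/2 = (2*j)/2 = j)
t(s) + g(-2153/326) = 784 - 93 = 691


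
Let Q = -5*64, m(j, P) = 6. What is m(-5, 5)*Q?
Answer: -1920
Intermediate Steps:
Q = -320
m(-5, 5)*Q = 6*(-320) = -1920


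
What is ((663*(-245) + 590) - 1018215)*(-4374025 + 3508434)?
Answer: 1021449315460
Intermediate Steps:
((663*(-245) + 590) - 1018215)*(-4374025 + 3508434) = ((-162435 + 590) - 1018215)*(-865591) = (-161845 - 1018215)*(-865591) = -1180060*(-865591) = 1021449315460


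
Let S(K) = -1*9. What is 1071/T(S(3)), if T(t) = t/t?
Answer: 1071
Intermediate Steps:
S(K) = -9
T(t) = 1
1071/T(S(3)) = 1071/1 = 1071*1 = 1071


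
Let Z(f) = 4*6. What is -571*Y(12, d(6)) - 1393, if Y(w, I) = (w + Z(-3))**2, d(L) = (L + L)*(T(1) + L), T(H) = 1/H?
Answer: -741409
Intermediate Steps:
Z(f) = 24
d(L) = 2*L*(1 + L) (d(L) = (L + L)*(1/1 + L) = (2*L)*(1 + L) = 2*L*(1 + L))
Y(w, I) = (24 + w)**2 (Y(w, I) = (w + 24)**2 = (24 + w)**2)
-571*Y(12, d(6)) - 1393 = -571*(24 + 12)**2 - 1393 = -571*36**2 - 1393 = -571*1296 - 1393 = -740016 - 1393 = -741409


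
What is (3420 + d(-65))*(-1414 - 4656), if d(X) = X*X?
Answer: -46405150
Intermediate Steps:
d(X) = X²
(3420 + d(-65))*(-1414 - 4656) = (3420 + (-65)²)*(-1414 - 4656) = (3420 + 4225)*(-6070) = 7645*(-6070) = -46405150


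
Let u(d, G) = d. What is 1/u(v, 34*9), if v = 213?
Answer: 1/213 ≈ 0.0046948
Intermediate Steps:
1/u(v, 34*9) = 1/213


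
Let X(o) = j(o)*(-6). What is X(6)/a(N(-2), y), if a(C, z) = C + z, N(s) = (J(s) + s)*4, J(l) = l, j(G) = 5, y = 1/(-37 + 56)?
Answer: 190/101 ≈ 1.8812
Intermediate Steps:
y = 1/19 ≈ 0.052632
N(s) = 8*s (N(s) = (s + s)*4 = (2*s)*4 = 8*s)
X(o) = -30 (X(o) = 5*(-6) = -30)
X(6)/a(N(-2), y) = -30/(8*(-2) + 1/19) = -30/(-16 + 1/19) = -30/(-303/19) = -30*(-19/303) = 190/101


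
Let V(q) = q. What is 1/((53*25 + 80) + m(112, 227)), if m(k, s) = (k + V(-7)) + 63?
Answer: 1/1573 ≈ 0.00063573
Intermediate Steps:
m(k, s) = 56 + k (m(k, s) = (k - 7) + 63 = (-7 + k) + 63 = 56 + k)
1/((53*25 + 80) + m(112, 227)) = 1/((53*25 + 80) + (56 + 112)) = 1/((1325 + 80) + 168) = 1/(1405 + 168) = 1/1573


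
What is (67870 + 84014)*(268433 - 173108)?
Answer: 14478342300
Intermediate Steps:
(67870 + 84014)*(268433 - 173108) = 151884*95325 = 14478342300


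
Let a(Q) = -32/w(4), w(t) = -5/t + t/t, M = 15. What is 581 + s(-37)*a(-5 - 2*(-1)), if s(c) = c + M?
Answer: -2235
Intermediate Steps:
w(t) = 1 - 5/t (w(t) = -5/t + 1 = 1 - 5/t)
a(Q) = 128 (a(Q) = -32*4/(-5 + 4) = -32/((¼)*(-1)) = -32/(-¼) = -32*(-4) = 128)
s(c) = 15 + c (s(c) = c + 15 = 15 + c)
581 + s(-37)*a(-5 - 2*(-1)) = 581 + (15 - 37)*128 = 581 - 22*128 = 581 - 2816 = -2235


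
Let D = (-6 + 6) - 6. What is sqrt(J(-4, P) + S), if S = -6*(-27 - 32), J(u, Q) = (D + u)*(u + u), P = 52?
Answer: sqrt(434) ≈ 20.833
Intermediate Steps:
D = -6 (D = 0 - 6 = -6)
J(u, Q) = 2*u*(-6 + u) (J(u, Q) = (-6 + u)*(u + u) = (-6 + u)*(2*u) = 2*u*(-6 + u))
S = 354 (S = -6*(-59) = 354)
sqrt(J(-4, P) + S) = sqrt(2*(-4)*(-6 - 4) + 354) = sqrt(2*(-4)*(-10) + 354) = sqrt(80 + 354) = sqrt(434)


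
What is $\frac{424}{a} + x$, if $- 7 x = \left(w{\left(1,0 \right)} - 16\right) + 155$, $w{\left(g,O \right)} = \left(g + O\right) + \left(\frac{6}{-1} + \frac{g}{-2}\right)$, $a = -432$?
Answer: $- \frac{3790}{189} \approx -20.053$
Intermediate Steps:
$w{\left(g,O \right)} = -6 + O + \frac{g}{2}$ ($w{\left(g,O \right)} = \left(O + g\right) + \left(6 \left(-1\right) + g \left(- \frac{1}{2}\right)\right) = \left(O + g\right) - \left(6 + \frac{g}{2}\right) = -6 + O + \frac{g}{2}$)
$x = - \frac{267}{14}$ ($x = - \frac{\left(\left(-6 + 0 + \frac{1}{2} \cdot 1\right) - 16\right) + 155}{7} = - \frac{\left(\left(-6 + 0 + \frac{1}{2}\right) - 16\right) + 155}{7} = - \frac{\left(- \frac{11}{2} - 16\right) + 155}{7} = - \frac{- \frac{43}{2} + 155}{7} = \left(- \frac{1}{7}\right) \frac{267}{2} = - \frac{267}{14} \approx -19.071$)
$\frac{424}{a} + x = \frac{424}{-432} - \frac{267}{14} = 424 \left(- \frac{1}{432}\right) - \frac{267}{14} = - \frac{53}{54} - \frac{267}{14} = - \frac{3790}{189}$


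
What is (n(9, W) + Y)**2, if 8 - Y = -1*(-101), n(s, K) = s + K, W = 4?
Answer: 6400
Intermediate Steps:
n(s, K) = K + s
Y = -93 (Y = 8 - (-1)*(-101) = 8 - 1*101 = 8 - 101 = -93)
(n(9, W) + Y)**2 = ((4 + 9) - 93)**2 = (13 - 93)**2 = (-80)**2 = 6400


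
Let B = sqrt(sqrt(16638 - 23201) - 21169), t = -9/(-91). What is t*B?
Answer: 9*sqrt(-21169 + I*sqrt(6563))/91 ≈ 0.027534 + 14.39*I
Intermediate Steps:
t = 9/91 (t = -9*(-1/91) = 9/91 ≈ 0.098901)
B = sqrt(-21169 + I*sqrt(6563)) (B = sqrt(sqrt(-6563) - 21169) = sqrt(I*sqrt(6563) - 21169) = sqrt(-21169 + I*sqrt(6563)) ≈ 0.2784 + 145.5*I)
t*B = 9*sqrt(-21169 + I*sqrt(6563))/91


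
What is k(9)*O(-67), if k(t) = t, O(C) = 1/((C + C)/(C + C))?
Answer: 9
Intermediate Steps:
O(C) = 1 (O(C) = 1/((2*C)/((2*C))) = 1/((2*C)*(1/(2*C))) = 1/1 = 1)
k(9)*O(-67) = 9*1 = 9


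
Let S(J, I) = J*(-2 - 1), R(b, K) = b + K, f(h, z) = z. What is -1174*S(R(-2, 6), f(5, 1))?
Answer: 14088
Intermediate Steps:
R(b, K) = K + b
S(J, I) = -3*J (S(J, I) = J*(-3) = -3*J)
-1174*S(R(-2, 6), f(5, 1)) = -(-3522)*(6 - 2) = -(-3522)*4 = -1174*(-12) = 14088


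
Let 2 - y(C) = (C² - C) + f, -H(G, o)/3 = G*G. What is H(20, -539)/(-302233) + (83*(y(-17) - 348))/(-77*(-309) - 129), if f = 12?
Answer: -2078533537/894005214 ≈ -2.3250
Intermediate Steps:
H(G, o) = -3*G² (H(G, o) = -3*G*G = -3*G²)
y(C) = -10 + C - C² (y(C) = 2 - ((C² - C) + 12) = 2 - (12 + C² - C) = 2 + (-12 + C - C²) = -10 + C - C²)
H(20, -539)/(-302233) + (83*(y(-17) - 348))/(-77*(-309) - 129) = -3*20²/(-302233) + (83*((-10 - 17 - 1*(-17)²) - 348))/(-77*(-309) - 129) = -3*400*(-1/302233) + (83*((-10 - 17 - 1*289) - 348))/(23793 - 129) = -1200*(-1/302233) + (83*((-10 - 17 - 289) - 348))/23664 = 1200/302233 + (83*(-316 - 348))*(1/23664) = 1200/302233 + (83*(-664))*(1/23664) = 1200/302233 - 55112*1/23664 = 1200/302233 - 6889/2958 = -2078533537/894005214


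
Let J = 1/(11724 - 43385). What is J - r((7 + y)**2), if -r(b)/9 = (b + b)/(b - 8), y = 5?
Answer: 10258147/538237 ≈ 19.059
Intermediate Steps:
r(b) = -18*b/(-8 + b) (r(b) = -9*(b + b)/(b - 8) = -9*2*b/(-8 + b) = -18*b/(-8 + b))
J = -1/31661 (J = 1/(-31661) = -1/31661 ≈ -3.1585e-5)
J - r((7 + y)**2) = -1/31661 - (-18)*(7 + 5)**2/(-8 + (7 + 5)**2) = -1/31661 - (-18)*12**2/(-8 + 12**2) = -1/31661 - (-18)*144/(-8 + 144) = -1/31661 - (-18)*144/136 = -1/31661 - 1*(-324/17) = -1/31661 + 324/17 = 10258147/538237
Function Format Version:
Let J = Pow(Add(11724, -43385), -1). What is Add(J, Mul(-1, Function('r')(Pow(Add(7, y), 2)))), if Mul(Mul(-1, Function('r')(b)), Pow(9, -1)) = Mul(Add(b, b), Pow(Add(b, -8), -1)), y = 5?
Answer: Rational(10258147, 538237) ≈ 19.059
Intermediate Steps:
Function('r')(b) = Mul(-18, b, Pow(Add(-8, b), -1)) (Function('r')(b) = Mul(-9, Mul(Add(b, b), Pow(Add(b, -8), -1))) = Mul(-9, Mul(Mul(2, b), Pow(Add(-8, b), -1))) = Mul(-9, Mul(2, b, Pow(Add(-8, b), -1))) = Mul(-18, b, Pow(Add(-8, b), -1)))
J = Rational(-1, 31661) (J = Pow(-31661, -1) = Rational(-1, 31661) ≈ -3.1585e-5)
Add(J, Mul(-1, Function('r')(Pow(Add(7, y), 2)))) = Add(Rational(-1, 31661), Mul(-1, Mul(-18, Pow(Add(7, 5), 2), Pow(Add(-8, Pow(Add(7, 5), 2)), -1)))) = Add(Rational(-1, 31661), Mul(-1, Mul(-18, Pow(12, 2), Pow(Add(-8, Pow(12, 2)), -1)))) = Add(Rational(-1, 31661), Mul(-1, Mul(-18, 144, Pow(Add(-8, 144), -1)))) = Add(Rational(-1, 31661), Mul(-1, Mul(-18, 144, Pow(136, -1)))) = Add(Rational(-1, 31661), Mul(-1, Mul(-18, 144, Rational(1, 136)))) = Add(Rational(-1, 31661), Mul(-1, Rational(-324, 17))) = Add(Rational(-1, 31661), Rational(324, 17)) = Rational(10258147, 538237)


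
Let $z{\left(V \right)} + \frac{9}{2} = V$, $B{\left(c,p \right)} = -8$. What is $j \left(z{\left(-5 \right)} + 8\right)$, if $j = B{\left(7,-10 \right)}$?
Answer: $12$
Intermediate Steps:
$j = -8$
$z{\left(V \right)} = - \frac{9}{2} + V$
$j \left(z{\left(-5 \right)} + 8\right) = - 8 \left(\left(- \frac{9}{2} - 5\right) + 8\right) = - 8 \left(- \frac{19}{2} + 8\right) = \left(-8\right) \left(- \frac{3}{2}\right) = 12$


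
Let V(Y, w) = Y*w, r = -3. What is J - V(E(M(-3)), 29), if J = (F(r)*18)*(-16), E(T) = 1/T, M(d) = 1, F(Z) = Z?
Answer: 835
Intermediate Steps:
J = 864 (J = -3*18*(-16) = -54*(-16) = 864)
J - V(E(M(-3)), 29) = 864 - 29/1 = 864 - 29 = 835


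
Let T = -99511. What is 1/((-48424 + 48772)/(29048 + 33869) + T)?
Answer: -62917/6260933239 ≈ -1.0049e-5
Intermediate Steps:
1/((-48424 + 48772)/(29048 + 33869) + T) = 1/((-48424 + 48772)/(29048 + 33869) - 99511) = 1/(348/62917 - 99511) = 1/(-6260933239/62917) = -62917/6260933239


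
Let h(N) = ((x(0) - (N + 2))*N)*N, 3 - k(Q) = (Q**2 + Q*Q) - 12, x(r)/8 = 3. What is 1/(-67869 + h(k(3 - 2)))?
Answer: -1/66348 ≈ -1.5072e-5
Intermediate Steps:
x(r) = 24 (x(r) = 8*3 = 24)
k(Q) = 15 - 2*Q**2 (k(Q) = 3 - ((Q**2 + Q*Q) - 12) = 3 - ((Q**2 + Q**2) - 12) = 3 - (2*Q**2 - 12) = 3 - (-12 + 2*Q**2) = 3 + (12 - 2*Q**2) = 15 - 2*Q**2)
h(N) = N**2*(22 - N) (h(N) = ((24 - (N + 2))*N)*N = ((24 - (2 + N))*N)*N = ((24 + (-2 - N))*N)*N = ((22 - N)*N)*N = (N*(22 - N))*N = N**2*(22 - N))
1/(-67869 + h(k(3 - 2))) = 1/(-67869 + (15 - 2*(3 - 2)**2)**2*(22 - (15 - 2*(3 - 2)**2))) = 1/(-67869 + (15 - 2*1**2)**2*(22 - (15 - 2*1**2))) = 1/(-67869 + (15 - 2*1)**2*(22 - (15 - 2*1))) = 1/(-67869 + (15 - 2)**2*(22 - (15 - 2))) = 1/(-67869 + 13**2*(22 - 1*13)) = 1/(-67869 + 169*(22 - 13)) = 1/(-67869 + 169*9) = 1/(-67869 + 1521) = 1/(-66348) = -1/66348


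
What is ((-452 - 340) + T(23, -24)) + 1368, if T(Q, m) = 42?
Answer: 618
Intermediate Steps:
((-452 - 340) + T(23, -24)) + 1368 = ((-452 - 340) + 42) + 1368 = (-792 + 42) + 1368 = -750 + 1368 = 618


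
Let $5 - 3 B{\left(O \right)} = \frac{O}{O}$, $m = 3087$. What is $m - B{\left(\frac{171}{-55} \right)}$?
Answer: $\frac{9257}{3} \approx 3085.7$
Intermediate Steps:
$B{\left(O \right)} = \frac{4}{3}$ ($B{\left(O \right)} = \frac{5}{3} - \frac{O \frac{1}{O}}{3} = \frac{5}{3} - \frac{1}{3} = \frac{4}{3}$)
$m - B{\left(\frac{171}{-55} \right)} = 3087 - \frac{4}{3} = \frac{9257}{3}$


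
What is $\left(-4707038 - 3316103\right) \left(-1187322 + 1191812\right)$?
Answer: $-36023903090$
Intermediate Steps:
$\left(-4707038 - 3316103\right) \left(-1187322 + 1191812\right) = \left(-4707038 - 3316103\right) 4490 = \left(-8023141\right) 4490 = -36023903090$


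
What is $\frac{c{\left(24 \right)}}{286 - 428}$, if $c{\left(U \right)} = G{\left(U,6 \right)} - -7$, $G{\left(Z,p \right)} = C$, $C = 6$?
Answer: $- \frac{13}{142} \approx -0.091549$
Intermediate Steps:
$G{\left(Z,p \right)} = 6$
$c{\left(U \right)} = 13$ ($c{\left(U \right)} = 6 - -7 = 6 + 7 = 13$)
$\frac{c{\left(24 \right)}}{286 - 428} = \frac{13}{286 - 428} = \frac{13}{-142} = 13 \left(- \frac{1}{142}\right) = - \frac{13}{142}$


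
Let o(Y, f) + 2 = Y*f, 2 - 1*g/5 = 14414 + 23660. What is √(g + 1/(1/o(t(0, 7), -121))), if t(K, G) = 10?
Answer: 2*I*√47893 ≈ 437.69*I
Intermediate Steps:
g = -190360 (g = 10 - 5*(14414 + 23660) = 10 - 5*38074 = 10 - 190370 = -190360)
o(Y, f) = -2 + Y*f
√(g + 1/(1/o(t(0, 7), -121))) = √(-190360 + 1/(1/(-2 + 10*(-121)))) = √(-190360 + 1/(1/(-2 - 1210))) = √(-190360 + 1/(1/(-1212))) = √(-190360 + 1/(-1/1212)) = √(-190360 - 1212) = √(-191572) = 2*I*√47893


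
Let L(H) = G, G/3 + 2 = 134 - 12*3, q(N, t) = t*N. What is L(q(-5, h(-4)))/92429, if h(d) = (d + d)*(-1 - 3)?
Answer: 288/92429 ≈ 0.0031159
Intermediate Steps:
h(d) = -8*d (h(d) = (2*d)*(-4) = -8*d)
q(N, t) = N*t
G = 288 (G = -6 + 3*(134 - 12*3) = -6 + 3*(134 - 1*36) = -6 + 3*(134 - 36) = -6 + 3*98 = -6 + 294 = 288)
L(H) = 288
L(q(-5, h(-4)))/92429 = 288/92429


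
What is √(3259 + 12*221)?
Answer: √5911 ≈ 76.883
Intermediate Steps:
√(3259 + 12*221) = √(3259 + 2652) = √5911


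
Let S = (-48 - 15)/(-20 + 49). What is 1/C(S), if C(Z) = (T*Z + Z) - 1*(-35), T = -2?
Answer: 29/1078 ≈ 0.026902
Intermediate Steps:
S = -63/29 ≈ -2.1724
C(Z) = 35 - Z (C(Z) = (-2*Z + Z) - 1*(-35) = -Z + 35 = 35 - Z)
1/C(S) = 1/(35 - 1*(-63/29)) = 1/(35 + 63/29) = 1/(1078/29) = 29/1078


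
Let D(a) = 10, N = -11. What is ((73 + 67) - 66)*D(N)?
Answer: 740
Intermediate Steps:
((73 + 67) - 66)*D(N) = ((73 + 67) - 66)*10 = (140 - 66)*10 = 74*10 = 740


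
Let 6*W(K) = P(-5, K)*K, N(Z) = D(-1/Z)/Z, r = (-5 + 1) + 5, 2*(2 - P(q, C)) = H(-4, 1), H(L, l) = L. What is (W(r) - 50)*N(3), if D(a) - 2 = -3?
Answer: 148/9 ≈ 16.444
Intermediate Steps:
P(q, C) = 4 (P(q, C) = 2 - ½*(-4) = 2 + 2 = 4)
D(a) = -1 (D(a) = 2 - 3 = -1)
r = 1 (r = -4 + 5 = 1)
N(Z) = -1/Z
W(K) = 2*K/3 (W(K) = (4*K)/6 = 2*K/3)
(W(r) - 50)*N(3) = ((⅔)*1 - 50)*(-1/3) = (⅔ - 50)*(-1*⅓) = -148/3*(-⅓) = 148/9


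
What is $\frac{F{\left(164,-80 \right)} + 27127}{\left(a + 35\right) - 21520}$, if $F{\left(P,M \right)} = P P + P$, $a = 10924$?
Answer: $- \frac{54187}{10561} \approx -5.1309$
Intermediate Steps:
$F{\left(P,M \right)} = P + P^{2}$ ($F{\left(P,M \right)} = P^{2} + P = P + P^{2}$)
$\frac{F{\left(164,-80 \right)} + 27127}{\left(a + 35\right) - 21520} = \frac{164 \left(1 + 164\right) + 27127}{\left(10924 + 35\right) - 21520} = \frac{164 \cdot 165 + 27127}{10959 - 21520} = \frac{27060 + 27127}{-10561} = 54187 \left(- \frac{1}{10561}\right) = - \frac{54187}{10561}$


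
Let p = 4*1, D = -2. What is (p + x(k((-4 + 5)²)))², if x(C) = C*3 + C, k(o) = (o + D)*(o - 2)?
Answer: 64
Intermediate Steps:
p = 4
k(o) = (-2 + o)² (k(o) = (o - 2)*(o - 2) = (-2 + o)*(-2 + o) = (-2 + o)²)
x(C) = 4*C (x(C) = 3*C + C = 4*C)
(p + x(k((-4 + 5)²)))² = (4 + 4*(4 + ((-4 + 5)²)² - 4*(-4 + 5)²))² = (4 + 4*(4 + (1²)² - 4*1²))² = (4 + 4*(4 + 1² - 4*1))² = (4 + 4*(4 + 1 - 4))² = (4 + 4*1)² = (4 + 4)² = 8² = 64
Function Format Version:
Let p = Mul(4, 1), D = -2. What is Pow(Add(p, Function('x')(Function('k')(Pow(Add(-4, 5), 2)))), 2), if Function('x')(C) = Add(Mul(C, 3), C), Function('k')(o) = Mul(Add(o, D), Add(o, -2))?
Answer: 64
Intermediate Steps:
p = 4
Function('k')(o) = Pow(Add(-2, o), 2) (Function('k')(o) = Mul(Add(o, -2), Add(o, -2)) = Mul(Add(-2, o), Add(-2, o)) = Pow(Add(-2, o), 2))
Function('x')(C) = Mul(4, C) (Function('x')(C) = Add(Mul(3, C), C) = Mul(4, C))
Pow(Add(p, Function('x')(Function('k')(Pow(Add(-4, 5), 2)))), 2) = Pow(Add(4, Mul(4, Add(4, Pow(Pow(Add(-4, 5), 2), 2), Mul(-4, Pow(Add(-4, 5), 2))))), 2) = Pow(Add(4, Mul(4, Add(4, Pow(Pow(1, 2), 2), Mul(-4, Pow(1, 2))))), 2) = Pow(Add(4, Mul(4, Add(4, Pow(1, 2), Mul(-4, 1)))), 2) = Pow(Add(4, Mul(4, Add(4, 1, -4))), 2) = Pow(Add(4, Mul(4, 1)), 2) = Pow(Add(4, 4), 2) = Pow(8, 2) = 64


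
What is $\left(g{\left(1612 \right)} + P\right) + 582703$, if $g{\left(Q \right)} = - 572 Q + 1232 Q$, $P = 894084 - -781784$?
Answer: $3322491$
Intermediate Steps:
$P = 1675868$ ($P = 894084 + 781784 = 1675868$)
$g{\left(Q \right)} = 660 Q$
$\left(g{\left(1612 \right)} + P\right) + 582703 = \left(660 \cdot 1612 + 1675868\right) + 582703 = \left(1063920 + 1675868\right) + 582703 = 2739788 + 582703 = 3322491$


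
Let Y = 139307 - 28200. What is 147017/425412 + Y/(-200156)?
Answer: -85768829/409369059 ≈ -0.20951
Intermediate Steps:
Y = 111107
147017/425412 + Y/(-200156) = 147017/425412 + 111107/(-200156) = 147017*(1/425412) + 111107*(-1/200156) = 11309/32724 - 111107/200156 = -85768829/409369059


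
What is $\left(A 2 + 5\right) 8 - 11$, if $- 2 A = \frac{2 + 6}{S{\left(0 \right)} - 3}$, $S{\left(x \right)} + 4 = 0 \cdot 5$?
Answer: $\frac{267}{7} \approx 38.143$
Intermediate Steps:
$S{\left(x \right)} = -4$ ($S{\left(x \right)} = -4 + 0 \cdot 5 = -4 + 0 = -4$)
$A = \frac{4}{7}$ ($A = - \frac{\left(2 + 6\right) \frac{1}{-4 - 3}}{2} = - \frac{8 \frac{1}{-7}}{2} = - \frac{8 \left(- \frac{1}{7}\right)}{2} = \left(- \frac{1}{2}\right) \left(- \frac{8}{7}\right) = \frac{4}{7} \approx 0.57143$)
$\left(A 2 + 5\right) 8 - 11 = \left(\frac{4}{7} \cdot 2 + 5\right) 8 - 11 = \left(\frac{8}{7} + 5\right) 8 - 11 = \frac{43}{7} \cdot 8 - 11 = \frac{344}{7} - 11 = \frac{267}{7}$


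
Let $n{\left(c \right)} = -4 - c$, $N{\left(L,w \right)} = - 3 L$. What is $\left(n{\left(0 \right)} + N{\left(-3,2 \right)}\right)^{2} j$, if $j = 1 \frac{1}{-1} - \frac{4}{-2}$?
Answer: $25$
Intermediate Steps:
$j = 1$ ($j = 1 \left(-1\right) - -2 = -1 + 2 = 1$)
$\left(n{\left(0 \right)} + N{\left(-3,2 \right)}\right)^{2} j = \left(\left(-4 - 0\right) - -9\right)^{2} \cdot 1 = \left(\left(-4 + 0\right) + 9\right)^{2} \cdot 1 = \left(-4 + 9\right)^{2} \cdot 1 = 5^{2} \cdot 1 = 25 \cdot 1 = 25$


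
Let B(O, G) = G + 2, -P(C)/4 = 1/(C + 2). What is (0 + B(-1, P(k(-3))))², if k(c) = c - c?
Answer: 0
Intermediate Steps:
k(c) = 0
P(C) = -4/(2 + C) (P(C) = -4/(C + 2) = -4/(2 + C))
B(O, G) = 2 + G
(0 + B(-1, P(k(-3))))² = (0 + (2 - 4/(2 + 0)))² = (0 + (2 - 4/2))² = (0 + (2 - 4*½))² = (0 + (2 - 2))² = (0 + 0)² = 0² = 0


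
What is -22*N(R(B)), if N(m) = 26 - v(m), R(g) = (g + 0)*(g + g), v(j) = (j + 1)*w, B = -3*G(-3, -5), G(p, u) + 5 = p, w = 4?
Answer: 100892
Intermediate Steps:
G(p, u) = -5 + p
B = 24 (B = -3*(-5 - 3) = -3*(-8) = 24)
v(j) = 4 + 4*j (v(j) = (j + 1)*4 = (1 + j)*4 = 4 + 4*j)
R(g) = 2*g² (R(g) = g*(2*g) = 2*g²)
N(m) = 22 - 4*m (N(m) = 26 - (4 + 4*m) = 26 + (-4 - 4*m) = 22 - 4*m)
-22*N(R(B)) = -22*(22 - 8*24²) = -22*(22 - 8*576) = -22*(22 - 4*1152) = -22*(22 - 4608) = -22*(-4586) = 100892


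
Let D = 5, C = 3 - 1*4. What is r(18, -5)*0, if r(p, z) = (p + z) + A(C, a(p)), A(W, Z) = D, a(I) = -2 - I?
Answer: 0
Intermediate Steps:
C = -1 (C = 3 - 4 = -1)
A(W, Z) = 5
r(p, z) = 5 + p + z (r(p, z) = (p + z) + 5 = 5 + p + z)
r(18, -5)*0 = (5 + 18 - 5)*0 = 18*0 = 0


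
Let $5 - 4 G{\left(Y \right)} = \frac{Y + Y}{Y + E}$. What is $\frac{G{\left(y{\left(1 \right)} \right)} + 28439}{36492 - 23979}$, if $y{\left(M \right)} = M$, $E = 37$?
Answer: $\frac{360243}{158498} \approx 2.2729$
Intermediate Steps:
$G{\left(Y \right)} = \frac{5}{4} - \frac{Y}{2 \left(37 + Y\right)}$ ($G{\left(Y \right)} = \frac{5}{4} - \frac{\left(Y + Y\right) \frac{1}{Y + 37}}{4} = \frac{5}{4} - \frac{2 Y \frac{1}{37 + Y}}{4} = \frac{5}{4} - \frac{Y}{2 \left(37 + Y\right)}$)
$\frac{G{\left(y{\left(1 \right)} \right)} + 28439}{36492 - 23979} = \frac{\frac{185 + 3 \cdot 1}{4 \left(37 + 1\right)} + 28439}{36492 - 23979} = \frac{\frac{185 + 3}{4 \cdot 38} + 28439}{12513} = \left(\frac{1}{4} \cdot \frac{1}{38} \cdot 188 + 28439\right) \frac{1}{12513} = \left(\frac{47}{38} + 28439\right) \frac{1}{12513} = \frac{1080729}{38} \cdot \frac{1}{12513} = \frac{360243}{158498}$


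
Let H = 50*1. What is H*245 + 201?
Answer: 12451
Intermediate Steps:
H = 50
H*245 + 201 = 50*245 + 201 = 12250 + 201 = 12451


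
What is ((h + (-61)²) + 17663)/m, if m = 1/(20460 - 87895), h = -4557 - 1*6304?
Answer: -709618505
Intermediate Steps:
h = -10861 (h = -4557 - 6304 = -10861)
m = -1/67435 (m = 1/(-67435) = -1/67435 ≈ -1.4829e-5)
((h + (-61)²) + 17663)/m = ((-10861 + (-61)²) + 17663)/(-1/67435) = ((-10861 + 3721) + 17663)*(-67435) = (-7140 + 17663)*(-67435) = 10523*(-67435) = -709618505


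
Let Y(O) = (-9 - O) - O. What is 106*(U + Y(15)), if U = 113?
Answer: 7844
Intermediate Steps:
Y(O) = -9 - 2*O
106*(U + Y(15)) = 106*(113 + (-9 - 2*15)) = 106*(113 + (-9 - 30)) = 106*(113 - 39) = 106*74 = 7844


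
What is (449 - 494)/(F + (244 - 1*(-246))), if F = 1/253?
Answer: -11385/123971 ≈ -0.091836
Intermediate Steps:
F = 1/253 ≈ 0.0039526
(449 - 494)/(F + (244 - 1*(-246))) = (449 - 494)/(1/253 + (244 - 1*(-246))) = -45/(1/253 + (244 + 246)) = -45/(1/253 + 490) = -45/123971/253 = -45*253/123971 = -11385/123971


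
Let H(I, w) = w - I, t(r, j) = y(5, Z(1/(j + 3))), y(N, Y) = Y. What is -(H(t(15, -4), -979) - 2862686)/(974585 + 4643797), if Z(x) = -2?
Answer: 260333/510762 ≈ 0.50970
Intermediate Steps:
t(r, j) = -2
-(H(t(15, -4), -979) - 2862686)/(974585 + 4643797) = -((-979 - 1*(-2)) - 2862686)/(974585 + 4643797) = -((-979 + 2) - 2862686)/5618382 = -(-977 - 2862686)/5618382 = -(-2863663)/5618382 = -1*(-260333/510762) = 260333/510762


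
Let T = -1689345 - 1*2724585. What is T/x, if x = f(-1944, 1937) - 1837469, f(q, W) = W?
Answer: 735655/305922 ≈ 2.4047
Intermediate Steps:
x = -1835532 (x = 1937 - 1837469 = -1835532)
T = -4413930 (T = -1689345 - 2724585 = -4413930)
T/x = -4413930/(-1835532) = -4413930*(-1/1835532) = 735655/305922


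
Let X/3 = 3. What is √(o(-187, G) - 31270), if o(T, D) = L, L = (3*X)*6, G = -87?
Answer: 2*I*√7777 ≈ 176.37*I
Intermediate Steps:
X = 9 (X = 3*3 = 9)
L = 162 (L = (3*9)*6 = 27*6 = 162)
o(T, D) = 162
√(o(-187, G) - 31270) = √(162 - 31270) = √(-31108) = 2*I*√7777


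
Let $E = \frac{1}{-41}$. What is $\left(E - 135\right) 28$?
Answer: $- \frac{155008}{41} \approx -3780.7$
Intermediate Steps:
$E = - \frac{1}{41} \approx -0.02439$
$\left(E - 135\right) 28 = \left(- \frac{1}{41} - 135\right) 28 = \left(- \frac{5536}{41}\right) 28 = - \frac{155008}{41}$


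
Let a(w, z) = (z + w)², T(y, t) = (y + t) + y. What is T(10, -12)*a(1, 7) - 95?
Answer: 417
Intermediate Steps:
T(y, t) = t + 2*y (T(y, t) = (t + y) + y = t + 2*y)
a(w, z) = (w + z)²
T(10, -12)*a(1, 7) - 95 = (-12 + 2*10)*(1 + 7)² - 95 = (-12 + 20)*8² - 95 = 8*64 - 95 = 512 - 95 = 417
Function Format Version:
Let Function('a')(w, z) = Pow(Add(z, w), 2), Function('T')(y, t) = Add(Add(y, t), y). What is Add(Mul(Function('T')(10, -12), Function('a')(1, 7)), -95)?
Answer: 417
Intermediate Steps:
Function('T')(y, t) = Add(t, Mul(2, y)) (Function('T')(y, t) = Add(Add(t, y), y) = Add(t, Mul(2, y)))
Function('a')(w, z) = Pow(Add(w, z), 2)
Add(Mul(Function('T')(10, -12), Function('a')(1, 7)), -95) = Add(Mul(Add(-12, Mul(2, 10)), Pow(Add(1, 7), 2)), -95) = Add(Mul(Add(-12, 20), Pow(8, 2)), -95) = Add(Mul(8, 64), -95) = Add(512, -95) = 417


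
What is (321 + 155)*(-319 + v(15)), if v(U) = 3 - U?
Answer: -157556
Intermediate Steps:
(321 + 155)*(-319 + v(15)) = (321 + 155)*(-319 + (3 - 1*15)) = 476*(-319 + (3 - 15)) = 476*(-319 - 12) = 476*(-331) = -157556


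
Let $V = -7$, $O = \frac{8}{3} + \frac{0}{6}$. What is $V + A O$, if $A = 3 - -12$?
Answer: $33$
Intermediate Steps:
$O = \frac{8}{3}$ ($O = 8 \cdot \frac{1}{3} + 0 \cdot \frac{1}{6} = \frac{8}{3} + 0 = \frac{8}{3} \approx 2.6667$)
$A = 15$ ($A = 3 + 12 = 15$)
$V + A O = -7 + 15 \cdot \frac{8}{3} = -7 + 40 = 33$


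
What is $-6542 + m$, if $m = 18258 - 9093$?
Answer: $2623$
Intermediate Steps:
$m = 9165$ ($m = 18258 - 9093 = 9165$)
$-6542 + m = -6542 + 9165 = 2623$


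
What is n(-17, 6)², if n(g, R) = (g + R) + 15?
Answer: 16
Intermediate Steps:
n(g, R) = 15 + R + g (n(g, R) = (R + g) + 15 = 15 + R + g)
n(-17, 6)² = (15 + 6 - 17)² = 4² = 16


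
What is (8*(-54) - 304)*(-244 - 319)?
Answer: 414368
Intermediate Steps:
(8*(-54) - 304)*(-244 - 319) = (-432 - 304)*(-563) = -736*(-563) = 414368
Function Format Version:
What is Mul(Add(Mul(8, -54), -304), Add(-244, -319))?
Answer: 414368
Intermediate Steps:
Mul(Add(Mul(8, -54), -304), Add(-244, -319)) = Mul(Add(-432, -304), -563) = Mul(-736, -563) = 414368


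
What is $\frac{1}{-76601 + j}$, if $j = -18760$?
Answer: $- \frac{1}{95361} \approx -1.0486 \cdot 10^{-5}$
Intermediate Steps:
$\frac{1}{-76601 + j} = \frac{1}{-76601 - 18760} = \frac{1}{-95361} = - \frac{1}{95361}$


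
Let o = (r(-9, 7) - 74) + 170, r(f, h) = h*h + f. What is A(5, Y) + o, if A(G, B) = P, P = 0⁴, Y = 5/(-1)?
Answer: 136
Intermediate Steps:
Y = -5 (Y = 5*(-1) = -5)
r(f, h) = f + h² (r(f, h) = h² + f = f + h²)
P = 0
A(G, B) = 0
o = 136 (o = ((-9 + 7²) - 74) + 170 = ((-9 + 49) - 74) + 170 = (40 - 74) + 170 = -34 + 170 = 136)
A(5, Y) + o = 0 + 136 = 136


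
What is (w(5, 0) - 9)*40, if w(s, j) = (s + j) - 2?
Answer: -240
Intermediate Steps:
w(s, j) = -2 + j + s (w(s, j) = (j + s) - 2 = -2 + j + s)
(w(5, 0) - 9)*40 = ((-2 + 0 + 5) - 9)*40 = (3 - 9)*40 = -6*40 = -240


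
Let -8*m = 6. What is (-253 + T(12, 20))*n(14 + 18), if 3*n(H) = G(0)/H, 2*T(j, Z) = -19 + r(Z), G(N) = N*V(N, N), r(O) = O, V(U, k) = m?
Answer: 0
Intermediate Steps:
m = -¾ (m = -⅛*6 = -¾ ≈ -0.75000)
V(U, k) = -¾
G(N) = -3*N/4 (G(N) = N*(-¾) = -3*N/4)
T(j, Z) = -19/2 + Z/2 (T(j, Z) = (-19 + Z)/2 = -19/2 + Z/2)
n(H) = 0 (n(H) = ((-¾*0)/H)/3 = (0/H)/3 = (⅓)*0 = 0)
(-253 + T(12, 20))*n(14 + 18) = (-253 + (-19/2 + (½)*20))*0 = (-253 + (-19/2 + 10))*0 = (-253 + ½)*0 = -505/2*0 = 0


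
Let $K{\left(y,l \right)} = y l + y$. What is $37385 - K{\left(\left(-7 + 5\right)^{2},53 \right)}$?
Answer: $37169$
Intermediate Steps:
$K{\left(y,l \right)} = y + l y$ ($K{\left(y,l \right)} = l y + y = y + l y$)
$37385 - K{\left(\left(-7 + 5\right)^{2},53 \right)} = 37385 - \left(-7 + 5\right)^{2} \left(1 + 53\right) = 37385 - \left(-2\right)^{2} \cdot 54 = 37385 - 4 \cdot 54 = 37385 - 216 = 37169$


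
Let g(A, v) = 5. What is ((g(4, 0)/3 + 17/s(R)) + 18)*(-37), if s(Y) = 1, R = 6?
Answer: -4070/3 ≈ -1356.7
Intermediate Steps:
((g(4, 0)/3 + 17/s(R)) + 18)*(-37) = ((5/3 + 17/1) + 18)*(-37) = ((5*(1/3) + 17*1) + 18)*(-37) = ((5/3 + 17) + 18)*(-37) = (56/3 + 18)*(-37) = (110/3)*(-37) = -4070/3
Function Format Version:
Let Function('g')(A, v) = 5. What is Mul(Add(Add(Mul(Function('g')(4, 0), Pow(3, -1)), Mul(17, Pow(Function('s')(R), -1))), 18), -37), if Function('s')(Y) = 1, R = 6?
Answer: Rational(-4070, 3) ≈ -1356.7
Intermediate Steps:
Mul(Add(Add(Mul(Function('g')(4, 0), Pow(3, -1)), Mul(17, Pow(Function('s')(R), -1))), 18), -37) = Mul(Add(Add(Mul(5, Pow(3, -1)), Mul(17, Pow(1, -1))), 18), -37) = Mul(Add(Add(Mul(5, Rational(1, 3)), Mul(17, 1)), 18), -37) = Mul(Add(Add(Rational(5, 3), 17), 18), -37) = Mul(Add(Rational(56, 3), 18), -37) = Mul(Rational(110, 3), -37) = Rational(-4070, 3)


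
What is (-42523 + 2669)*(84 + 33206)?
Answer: -1326739660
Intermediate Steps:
(-42523 + 2669)*(84 + 33206) = -39854*33290 = -1326739660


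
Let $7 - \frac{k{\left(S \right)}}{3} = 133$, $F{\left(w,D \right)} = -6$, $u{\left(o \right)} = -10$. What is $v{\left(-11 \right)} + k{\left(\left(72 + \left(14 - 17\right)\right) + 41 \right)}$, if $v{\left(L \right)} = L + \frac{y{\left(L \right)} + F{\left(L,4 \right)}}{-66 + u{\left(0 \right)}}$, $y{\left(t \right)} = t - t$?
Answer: $- \frac{14779}{38} \approx -388.92$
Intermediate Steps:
$y{\left(t \right)} = 0$
$k{\left(S \right)} = -378$ ($k{\left(S \right)} = 21 - 399 = -378$)
$v{\left(L \right)} = \frac{3}{38} + L$ ($v{\left(L \right)} = L + \frac{0 - 6}{-66 - 10} = L - \frac{6}{-76} = L - - \frac{3}{38} = L + \frac{3}{38} = \frac{3}{38} + L$)
$v{\left(-11 \right)} + k{\left(\left(72 + \left(14 - 17\right)\right) + 41 \right)} = \left(\frac{3}{38} - 11\right) - 378 = - \frac{415}{38} - 378 = - \frac{14779}{38}$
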